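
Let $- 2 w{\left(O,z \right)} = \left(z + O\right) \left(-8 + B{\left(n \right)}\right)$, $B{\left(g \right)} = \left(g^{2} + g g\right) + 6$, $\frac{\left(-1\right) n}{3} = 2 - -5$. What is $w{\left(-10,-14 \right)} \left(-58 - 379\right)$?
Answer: $-4614720$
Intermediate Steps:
$n = -21$ ($n = - 3 \left(2 - -5\right) = - 3 \left(2 + 5\right) = \left(-3\right) 7 = -21$)
$B{\left(g \right)} = 6 + 2 g^{2}$ ($B{\left(g \right)} = \left(g^{2} + g^{2}\right) + 6 = 2 g^{2} + 6 = 6 + 2 g^{2}$)
$w{\left(O,z \right)} = - 440 O - 440 z$ ($w{\left(O,z \right)} = - \frac{\left(z + O\right) \left(-8 + \left(6 + 2 \left(-21\right)^{2}\right)\right)}{2} = - \frac{\left(O + z\right) \left(-8 + \left(6 + 2 \cdot 441\right)\right)}{2} = - \frac{\left(O + z\right) \left(-8 + \left(6 + 882\right)\right)}{2} = - \frac{\left(O + z\right) \left(-8 + 888\right)}{2} = - \frac{\left(O + z\right) 880}{2} = - \frac{880 O + 880 z}{2} = - 440 O - 440 z$)
$w{\left(-10,-14 \right)} \left(-58 - 379\right) = \left(\left(-440\right) \left(-10\right) - -6160\right) \left(-58 - 379\right) = \left(4400 + 6160\right) \left(-437\right) = 10560 \left(-437\right) = -4614720$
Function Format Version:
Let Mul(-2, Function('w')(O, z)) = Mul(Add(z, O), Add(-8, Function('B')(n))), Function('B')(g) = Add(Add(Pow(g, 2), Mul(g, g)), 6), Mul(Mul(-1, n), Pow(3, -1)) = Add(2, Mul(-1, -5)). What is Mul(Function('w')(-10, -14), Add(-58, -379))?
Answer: -4614720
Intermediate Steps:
n = -21 (n = Mul(-3, Add(2, Mul(-1, -5))) = Mul(-3, Add(2, 5)) = Mul(-3, 7) = -21)
Function('B')(g) = Add(6, Mul(2, Pow(g, 2))) (Function('B')(g) = Add(Add(Pow(g, 2), Pow(g, 2)), 6) = Add(Mul(2, Pow(g, 2)), 6) = Add(6, Mul(2, Pow(g, 2))))
Function('w')(O, z) = Add(Mul(-440, O), Mul(-440, z)) (Function('w')(O, z) = Mul(Rational(-1, 2), Mul(Add(z, O), Add(-8, Add(6, Mul(2, Pow(-21, 2)))))) = Mul(Rational(-1, 2), Mul(Add(O, z), Add(-8, Add(6, Mul(2, 441))))) = Mul(Rational(-1, 2), Mul(Add(O, z), Add(-8, Add(6, 882)))) = Mul(Rational(-1, 2), Mul(Add(O, z), Add(-8, 888))) = Mul(Rational(-1, 2), Mul(Add(O, z), 880)) = Mul(Rational(-1, 2), Add(Mul(880, O), Mul(880, z))) = Add(Mul(-440, O), Mul(-440, z)))
Mul(Function('w')(-10, -14), Add(-58, -379)) = Mul(Add(Mul(-440, -10), Mul(-440, -14)), Add(-58, -379)) = Mul(Add(4400, 6160), -437) = Mul(10560, -437) = -4614720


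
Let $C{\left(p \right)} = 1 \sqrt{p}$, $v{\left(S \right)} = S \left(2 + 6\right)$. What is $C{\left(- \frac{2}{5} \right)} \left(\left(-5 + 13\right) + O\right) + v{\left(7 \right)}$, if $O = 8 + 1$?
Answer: $56 + \frac{17 i \sqrt{10}}{5} \approx 56.0 + 10.752 i$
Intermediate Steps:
$v{\left(S \right)} = 8 S$ ($v{\left(S \right)} = S 8 = 8 S$)
$O = 9$
$C{\left(p \right)} = \sqrt{p}$
$C{\left(- \frac{2}{5} \right)} \left(\left(-5 + 13\right) + O\right) + v{\left(7 \right)} = \sqrt{- \frac{2}{5}} \left(\left(-5 + 13\right) + 9\right) + 8 \cdot 7 = \sqrt{\left(-2\right) \frac{1}{5}} \left(8 + 9\right) + 56 = \sqrt{- \frac{2}{5}} \cdot 17 + 56 = \frac{i \sqrt{10}}{5} \cdot 17 + 56 = \frac{17 i \sqrt{10}}{5} + 56 = 56 + \frac{17 i \sqrt{10}}{5}$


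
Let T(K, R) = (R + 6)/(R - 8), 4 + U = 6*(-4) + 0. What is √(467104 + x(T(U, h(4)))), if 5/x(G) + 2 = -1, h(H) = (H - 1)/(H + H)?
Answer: √4203921/3 ≈ 683.45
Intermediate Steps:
U = -28 (U = -4 + (6*(-4) + 0) = -4 + (-24 + 0) = -4 - 24 = -28)
h(H) = (-1 + H)/(2*H) (h(H) = (-1 + H)/((2*H)) = (-1 + H)*(1/(2*H)) = (-1 + H)/(2*H))
T(K, R) = (6 + R)/(-8 + R)
x(G) = -5/3 (x(G) = 5/(-2 - 1) = 5/(-3) = 5*(-⅓) = -5/3)
√(467104 + x(T(U, h(4)))) = √(467104 - 5/3) = √(1401307/3) = √4203921/3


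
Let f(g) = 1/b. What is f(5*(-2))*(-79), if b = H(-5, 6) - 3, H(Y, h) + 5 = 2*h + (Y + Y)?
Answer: 79/6 ≈ 13.167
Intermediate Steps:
H(Y, h) = -5 + 2*Y + 2*h (H(Y, h) = -5 + (2*h + (Y + Y)) = -5 + (2*h + 2*Y) = -5 + (2*Y + 2*h) = -5 + 2*Y + 2*h)
b = -6 (b = (-5 + 2*(-5) + 2*6) - 3 = (-5 - 10 + 12) - 3 = -3 - 3 = -6)
f(g) = -1/6 (f(g) = 1/(-6) = -1/6)
f(5*(-2))*(-79) = -1/6*(-79) = 79/6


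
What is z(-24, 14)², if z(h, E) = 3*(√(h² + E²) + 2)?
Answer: 6984 + 72*√193 ≈ 7984.3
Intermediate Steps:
z(h, E) = 6 + 3*√(E² + h²) (z(h, E) = 3*(√(E² + h²) + 2) = 3*(2 + √(E² + h²)) = 6 + 3*√(E² + h²))
z(-24, 14)² = (6 + 3*√(14² + (-24)²))² = (6 + 3*√(196 + 576))² = (6 + 3*√772)² = (6 + 3*(2*√193))² = (6 + 6*√193)²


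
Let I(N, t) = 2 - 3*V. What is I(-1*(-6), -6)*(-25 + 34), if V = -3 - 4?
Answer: 207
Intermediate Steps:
V = -7
I(N, t) = 23 (I(N, t) = 2 - 3*(-7) = 2 + 21 = 23)
I(-1*(-6), -6)*(-25 + 34) = 23*(-25 + 34) = 23*9 = 207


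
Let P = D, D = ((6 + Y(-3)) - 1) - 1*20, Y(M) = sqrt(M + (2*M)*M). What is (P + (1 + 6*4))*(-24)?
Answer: -240 - 24*sqrt(15) ≈ -332.95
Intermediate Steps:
Y(M) = sqrt(M + 2*M**2)
D = -15 + sqrt(15) (D = ((6 + sqrt(-3*(1 + 2*(-3)))) - 1) - 1*20 = ((6 + sqrt(-3*(1 - 6))) - 1) - 20 = ((6 + sqrt(-3*(-5))) - 1) - 20 = ((6 + sqrt(15)) - 1) - 20 = (5 + sqrt(15)) - 20 = -15 + sqrt(15) ≈ -11.127)
P = -15 + sqrt(15) ≈ -11.127
(P + (1 + 6*4))*(-24) = ((-15 + sqrt(15)) + (1 + 6*4))*(-24) = ((-15 + sqrt(15)) + (1 + 24))*(-24) = ((-15 + sqrt(15)) + 25)*(-24) = (10 + sqrt(15))*(-24) = -240 - 24*sqrt(15)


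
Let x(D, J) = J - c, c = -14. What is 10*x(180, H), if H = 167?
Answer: 1810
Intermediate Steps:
x(D, J) = 14 + J (x(D, J) = J - 1*(-14) = J + 14 = 14 + J)
10*x(180, H) = 10*(14 + 167) = 10*181 = 1810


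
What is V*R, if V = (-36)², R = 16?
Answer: 20736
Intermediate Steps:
V = 1296
V*R = 1296*16 = 20736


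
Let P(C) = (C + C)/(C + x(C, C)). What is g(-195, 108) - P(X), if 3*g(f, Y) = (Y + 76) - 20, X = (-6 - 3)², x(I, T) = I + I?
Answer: 54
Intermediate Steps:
x(I, T) = 2*I
X = 81 (X = (-9)² = 81)
P(C) = ⅔ (P(C) = (C + C)/(C + 2*C) = (2*C)/((3*C)) = (2*C)*(1/(3*C)) = ⅔)
g(f, Y) = 56/3 + Y/3 (g(f, Y) = ((Y + 76) - 20)/3 = ((76 + Y) - 20)/3 = (56 + Y)/3 = 56/3 + Y/3)
g(-195, 108) - P(X) = (56/3 + (⅓)*108) - 1*⅔ = (56/3 + 36) - ⅔ = 164/3 - ⅔ = 54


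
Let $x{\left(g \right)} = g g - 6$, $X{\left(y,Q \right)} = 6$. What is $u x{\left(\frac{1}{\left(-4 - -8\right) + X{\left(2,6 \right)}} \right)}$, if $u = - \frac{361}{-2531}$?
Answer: $- \frac{216239}{253100} \approx -0.85436$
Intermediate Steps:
$x{\left(g \right)} = -6 + g^{2}$ ($x{\left(g \right)} = g^{2} - 6 = -6 + g^{2}$)
$u = \frac{361}{2531}$ ($u = \left(-361\right) \left(- \frac{1}{2531}\right) = \frac{361}{2531} \approx 0.14263$)
$u x{\left(\frac{1}{\left(-4 - -8\right) + X{\left(2,6 \right)}} \right)} = \frac{361 \left(-6 + \left(\frac{1}{\left(-4 - -8\right) + 6}\right)^{2}\right)}{2531} = \frac{361 \left(-6 + \left(\frac{1}{\left(-4 + 8\right) + 6}\right)^{2}\right)}{2531} = \frac{361 \left(-6 + \left(\frac{1}{4 + 6}\right)^{2}\right)}{2531} = \frac{361 \left(-6 + \left(\frac{1}{10}\right)^{2}\right)}{2531} = \frac{361 \left(-6 + \frac{1}{100}\right)}{2531} = \frac{361}{2531} \left(- \frac{599}{100}\right) = - \frac{216239}{253100}$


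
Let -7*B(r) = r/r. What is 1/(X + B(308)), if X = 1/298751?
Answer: -2091257/298744 ≈ -7.0002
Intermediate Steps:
B(r) = -1/7 (B(r) = -r/(7*r) = -1/7*1 = -1/7)
X = 1/298751 ≈ 3.3473e-6
1/(X + B(308)) = 1/(1/298751 - 1/7) = 1/(-298744/2091257) = -2091257/298744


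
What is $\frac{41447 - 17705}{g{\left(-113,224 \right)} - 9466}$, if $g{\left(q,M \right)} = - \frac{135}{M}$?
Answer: $- \frac{5318208}{2120519} \approx -2.508$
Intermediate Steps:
$\frac{41447 - 17705}{g{\left(-113,224 \right)} - 9466} = \frac{41447 - 17705}{- \frac{135}{224} - 9466} = \frac{23742}{\left(-135\right) \frac{1}{224} - 9466} = \frac{23742}{- \frac{135}{224} - 9466} = \frac{23742}{- \frac{2120519}{224}} = 23742 \left(- \frac{224}{2120519}\right) = - \frac{5318208}{2120519}$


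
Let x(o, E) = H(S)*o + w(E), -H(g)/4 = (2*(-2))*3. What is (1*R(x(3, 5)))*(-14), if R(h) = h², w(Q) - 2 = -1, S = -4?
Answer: -294350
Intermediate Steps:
w(Q) = 1 (w(Q) = 2 - 1 = 1)
H(g) = 48 (H(g) = -4*2*(-2)*3 = -(-16)*3 = -4*(-12) = 48)
x(o, E) = 1 + 48*o (x(o, E) = 48*o + 1 = 1 + 48*o)
(1*R(x(3, 5)))*(-14) = (1*(1 + 48*3)²)*(-14) = (1*(1 + 144)²)*(-14) = (1*145²)*(-14) = (1*21025)*(-14) = 21025*(-14) = -294350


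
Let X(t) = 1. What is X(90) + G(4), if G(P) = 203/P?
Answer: 207/4 ≈ 51.750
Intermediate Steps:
X(90) + G(4) = 1 + 203/4 = 207/4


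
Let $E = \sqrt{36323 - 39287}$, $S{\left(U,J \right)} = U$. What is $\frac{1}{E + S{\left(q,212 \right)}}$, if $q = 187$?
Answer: $\frac{187}{37933} - \frac{2 i \sqrt{741}}{37933} \approx 0.0049297 - 0.0014352 i$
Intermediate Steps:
$E = 2 i \sqrt{741}$ ($E = \sqrt{-2964} = 2 i \sqrt{741} \approx 54.443 i$)
$\frac{1}{E + S{\left(q,212 \right)}} = \frac{1}{2 i \sqrt{741} + 187} = \frac{1}{187 + 2 i \sqrt{741}}$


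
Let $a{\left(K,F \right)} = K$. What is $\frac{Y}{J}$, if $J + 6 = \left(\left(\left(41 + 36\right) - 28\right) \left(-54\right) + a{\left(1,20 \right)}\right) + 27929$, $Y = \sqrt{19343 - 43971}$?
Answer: $\frac{i \sqrt{6157}}{12639} \approx 0.0062083 i$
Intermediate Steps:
$Y = 2 i \sqrt{6157}$ ($Y = \sqrt{-24628} = 2 i \sqrt{6157} \approx 156.93 i$)
$J = 25278$ ($J = -6 + \left(\left(\left(\left(41 + 36\right) - 28\right) \left(-54\right) + 1\right) + 27929\right) = -6 + \left(\left(\left(77 - 28\right) \left(-54\right) + 1\right) + 27929\right) = -6 + \left(\left(49 \left(-54\right) + 1\right) + 27929\right) = -6 + \left(\left(-2646 + 1\right) + 27929\right) = -6 + \left(-2645 + 27929\right) = -6 + 25284 = 25278$)
$\frac{Y}{J} = \frac{2 i \sqrt{6157}}{25278} = 2 i \sqrt{6157} \cdot \frac{1}{25278} = \frac{i \sqrt{6157}}{12639}$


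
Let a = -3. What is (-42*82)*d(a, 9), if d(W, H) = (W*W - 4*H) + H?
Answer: 61992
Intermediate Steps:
d(W, H) = W**2 - 3*H (d(W, H) = (W**2 - 4*H) + H = W**2 - 3*H)
(-42*82)*d(a, 9) = (-42*82)*((-3)**2 - 3*9) = -3444*(9 - 27) = -3444*(-18) = 61992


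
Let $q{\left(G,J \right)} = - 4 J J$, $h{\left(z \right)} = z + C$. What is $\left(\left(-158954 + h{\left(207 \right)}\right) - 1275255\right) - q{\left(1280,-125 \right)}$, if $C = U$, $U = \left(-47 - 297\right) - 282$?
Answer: $-1372128$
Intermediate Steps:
$U = -626$ ($U = -344 - 282 = -626$)
$C = -626$
$h{\left(z \right)} = -626 + z$ ($h{\left(z \right)} = z - 626 = -626 + z$)
$q{\left(G,J \right)} = - 4 J^{2}$
$\left(\left(-158954 + h{\left(207 \right)}\right) - 1275255\right) - q{\left(1280,-125 \right)} = \left(\left(-158954 + \left(-626 + 207\right)\right) - 1275255\right) - - 4 \left(-125\right)^{2} = \left(\left(-158954 - 419\right) - 1275255\right) - \left(-4\right) 15625 = \left(-159373 - 1275255\right) - -62500 = -1434628 + 62500 = -1372128$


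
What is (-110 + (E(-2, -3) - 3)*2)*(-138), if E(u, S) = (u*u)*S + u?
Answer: 19872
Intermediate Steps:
E(u, S) = u + S*u² (E(u, S) = u²*S + u = S*u² + u = u + S*u²)
(-110 + (E(-2, -3) - 3)*2)*(-138) = (-110 + (-2*(1 - 3*(-2)) - 3)*2)*(-138) = (-110 + (-2*(1 + 6) - 3)*2)*(-138) = (-110 + (-2*7 - 3)*2)*(-138) = (-110 + (-14 - 3)*2)*(-138) = (-110 - 17*2)*(-138) = (-110 - 34)*(-138) = -144*(-138) = 19872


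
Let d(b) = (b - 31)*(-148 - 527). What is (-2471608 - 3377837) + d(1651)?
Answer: -6942945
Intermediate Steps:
d(b) = 20925 - 675*b (d(b) = (-31 + b)*(-675) = 20925 - 675*b)
(-2471608 - 3377837) + d(1651) = (-2471608 - 3377837) + (20925 - 675*1651) = -5849445 + (20925 - 1114425) = -5849445 - 1093500 = -6942945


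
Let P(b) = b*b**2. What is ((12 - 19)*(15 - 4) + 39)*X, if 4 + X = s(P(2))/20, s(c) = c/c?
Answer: 1501/10 ≈ 150.10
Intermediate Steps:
P(b) = b**3
s(c) = 1
X = -79/20 (X = -4 + 1/20 = -79/20 ≈ -3.9500)
((12 - 19)*(15 - 4) + 39)*X = ((12 - 19)*(15 - 4) + 39)*(-79/20) = (-7*11 + 39)*(-79/20) = (-77 + 39)*(-79/20) = -38*(-79/20) = 1501/10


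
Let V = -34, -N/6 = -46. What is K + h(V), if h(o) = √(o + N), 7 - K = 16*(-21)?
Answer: 343 + 11*√2 ≈ 358.56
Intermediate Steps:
N = 276 (N = -6*(-46) = 276)
K = 343 (K = 7 - 16*(-21) = 7 - 1*(-336) = 7 + 336 = 343)
h(o) = √(276 + o) (h(o) = √(o + 276) = √(276 + o))
K + h(V) = 343 + √(276 - 34) = 343 + √242 = 343 + 11*√2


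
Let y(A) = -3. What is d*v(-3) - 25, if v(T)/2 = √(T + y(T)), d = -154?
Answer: -25 - 308*I*√6 ≈ -25.0 - 754.44*I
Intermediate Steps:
v(T) = 2*√(-3 + T) (v(T) = 2*√(T - 3) = 2*√(-3 + T))
d*v(-3) - 25 = -308*√(-3 - 3) - 25 = -308*√(-6) - 25 = -308*I*√6 - 25 = -25 - 308*I*√6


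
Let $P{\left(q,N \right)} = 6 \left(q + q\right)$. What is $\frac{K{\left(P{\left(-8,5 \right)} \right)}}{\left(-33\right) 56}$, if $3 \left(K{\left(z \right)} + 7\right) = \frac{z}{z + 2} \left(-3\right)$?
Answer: $\frac{377}{86856} \approx 0.0043405$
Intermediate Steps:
$P{\left(q,N \right)} = 12 q$ ($P{\left(q,N \right)} = 6 \cdot 2 q = 12 q$)
$K{\left(z \right)} = -7 - \frac{z}{2 + z}$ ($K{\left(z \right)} = -7 + \frac{\frac{z}{z + 2} \left(-3\right)}{3} = -7 + \frac{\frac{z}{2 + z} \left(-3\right)}{3} = -7 + \frac{\left(-3\right) z \frac{1}{2 + z}}{3} = -7 - \frac{z}{2 + z}$)
$\frac{K{\left(P{\left(-8,5 \right)} \right)}}{\left(-33\right) 56} = \frac{2 \frac{1}{2 + 12 \left(-8\right)} \left(-7 - 4 \cdot 12 \left(-8\right)\right)}{\left(-33\right) 56} = \frac{2 \frac{1}{2 - 96} \left(-7 - -384\right)}{-1848} = \frac{2 \left(-7 + 384\right)}{-94} \left(- \frac{1}{1848}\right) = 2 \left(- \frac{1}{94}\right) 377 \left(- \frac{1}{1848}\right) = \left(- \frac{377}{47}\right) \left(- \frac{1}{1848}\right) = \frac{377}{86856}$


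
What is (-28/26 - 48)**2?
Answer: 407044/169 ≈ 2408.5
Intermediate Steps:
(-28/26 - 48)**2 = (-28*1/26 - 48)**2 = (-14/13 - 48)**2 = (-638/13)**2 = 407044/169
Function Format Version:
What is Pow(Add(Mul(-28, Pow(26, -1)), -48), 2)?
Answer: Rational(407044, 169) ≈ 2408.5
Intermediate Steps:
Pow(Add(Mul(-28, Pow(26, -1)), -48), 2) = Pow(Add(Mul(-28, Rational(1, 26)), -48), 2) = Pow(Add(Rational(-14, 13), -48), 2) = Pow(Rational(-638, 13), 2) = Rational(407044, 169)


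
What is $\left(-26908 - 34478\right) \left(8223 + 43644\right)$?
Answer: $-3183907662$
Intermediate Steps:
$\left(-26908 - 34478\right) \left(8223 + 43644\right) = \left(-61386\right) 51867 = -3183907662$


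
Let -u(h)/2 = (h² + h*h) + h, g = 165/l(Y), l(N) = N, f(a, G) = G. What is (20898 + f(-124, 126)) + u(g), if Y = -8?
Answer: 309819/16 ≈ 19364.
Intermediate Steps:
g = -165/8 (g = 165/(-8) = 165*(-⅛) = -165/8 ≈ -20.625)
u(h) = -4*h² - 2*h (u(h) = -2*((h² + h*h) + h) = -2*((h² + h²) + h) = -2*(2*h² + h) = -2*(h + 2*h²) = -4*h² - 2*h)
(20898 + f(-124, 126)) + u(g) = (20898 + 126) - 2*(-165/8)*(1 + 2*(-165/8)) = 21024 - 2*(-165/8)*(1 - 165/4) = 21024 - 2*(-165/8)*(-161/4) = 21024 - 26565/16 = 309819/16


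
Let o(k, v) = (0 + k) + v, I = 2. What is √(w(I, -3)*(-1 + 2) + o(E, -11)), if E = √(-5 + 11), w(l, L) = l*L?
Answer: √(-17 + √6) ≈ 3.8145*I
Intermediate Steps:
w(l, L) = L*l
E = √6 ≈ 2.4495
o(k, v) = k + v
√(w(I, -3)*(-1 + 2) + o(E, -11)) = √((-3*2)*(-1 + 2) + (√6 - 11)) = √(-6*1 + (-11 + √6)) = √(-6 + (-11 + √6)) = √(-17 + √6)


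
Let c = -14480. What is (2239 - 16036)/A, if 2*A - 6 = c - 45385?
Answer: 1022/2217 ≈ 0.46098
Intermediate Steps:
A = -59859/2 (A = 3 + (-14480 - 45385)/2 = 3 + (1/2)*(-59865) = 3 - 59865/2 = -59859/2 ≈ -29930.)
(2239 - 16036)/A = (2239 - 16036)/(-59859/2) = -13797*(-2/59859) = 1022/2217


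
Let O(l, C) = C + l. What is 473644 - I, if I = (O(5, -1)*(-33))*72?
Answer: 483148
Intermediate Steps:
I = -9504 (I = ((-1 + 5)*(-33))*72 = (4*(-33))*72 = -132*72 = -9504)
473644 - I = 473644 - 1*(-9504) = 473644 + 9504 = 483148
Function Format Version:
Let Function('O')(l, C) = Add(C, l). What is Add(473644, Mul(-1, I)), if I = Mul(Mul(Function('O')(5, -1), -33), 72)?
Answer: 483148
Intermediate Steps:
I = -9504 (I = Mul(Mul(Add(-1, 5), -33), 72) = Mul(Mul(4, -33), 72) = Mul(-132, 72) = -9504)
Add(473644, Mul(-1, I)) = Add(473644, Mul(-1, -9504)) = Add(473644, 9504) = 483148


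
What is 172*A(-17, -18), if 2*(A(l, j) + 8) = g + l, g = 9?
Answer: -2064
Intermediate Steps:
A(l, j) = -7/2 + l/2 (A(l, j) = -8 + (9 + l)/2 = -8 + (9/2 + l/2) = -7/2 + l/2)
172*A(-17, -18) = 172*(-7/2 + (1/2)*(-17)) = 172*(-7/2 - 17/2) = 172*(-12) = -2064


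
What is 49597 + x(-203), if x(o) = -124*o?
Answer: 74769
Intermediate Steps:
49597 + x(-203) = 49597 - 124*(-203) = 49597 + 25172 = 74769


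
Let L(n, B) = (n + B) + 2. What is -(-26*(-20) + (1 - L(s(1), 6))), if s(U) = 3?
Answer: -510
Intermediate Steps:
L(n, B) = 2 + B + n (L(n, B) = (B + n) + 2 = 2 + B + n)
-(-26*(-20) + (1 - L(s(1), 6))) = -(-26*(-20) + (1 - (2 + 6 + 3))) = -(520 + (1 - 1*11)) = -(520 + (1 - 11)) = -(520 - 10) = -1*510 = -510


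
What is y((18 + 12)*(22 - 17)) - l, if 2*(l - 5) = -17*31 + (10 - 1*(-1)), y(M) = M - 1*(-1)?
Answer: 404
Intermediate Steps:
y(M) = 1 + M (y(M) = M + 1 = 1 + M)
l = -253 (l = 5 + (-17*31 + (10 - 1*(-1)))/2 = 5 + (-527 + (10 + 1))/2 = 5 + (-527 + 11)/2 = 5 + (1/2)*(-516) = 5 - 258 = -253)
y((18 + 12)*(22 - 17)) - l = (1 + (18 + 12)*(22 - 17)) - 1*(-253) = (1 + 30*5) + 253 = (1 + 150) + 253 = 151 + 253 = 404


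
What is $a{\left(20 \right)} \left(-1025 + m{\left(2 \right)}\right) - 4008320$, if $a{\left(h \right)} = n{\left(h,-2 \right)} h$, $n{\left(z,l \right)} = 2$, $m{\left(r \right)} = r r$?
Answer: $-4049160$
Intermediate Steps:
$m{\left(r \right)} = r^{2}$
$a{\left(h \right)} = 2 h$
$a{\left(20 \right)} \left(-1025 + m{\left(2 \right)}\right) - 4008320 = 2 \cdot 20 \left(-1025 + 2^{2}\right) - 4008320 = 40 \left(-1025 + 4\right) - 4008320 = 40 \left(-1021\right) - 4008320 = -40840 - 4008320 = -4049160$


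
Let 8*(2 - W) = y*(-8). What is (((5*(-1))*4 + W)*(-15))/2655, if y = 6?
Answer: 4/59 ≈ 0.067797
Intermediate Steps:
W = 8 (W = 2 - 3*(-8)/4 = 2 - ⅛*(-48) = 2 + 6 = 8)
(((5*(-1))*4 + W)*(-15))/2655 = (((5*(-1))*4 + 8)*(-15))/2655 = ((-5*4 + 8)*(-15))*(1/2655) = ((-20 + 8)*(-15))*(1/2655) = -12*(-15)*(1/2655) = 180*(1/2655) = 4/59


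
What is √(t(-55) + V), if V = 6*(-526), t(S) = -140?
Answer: 4*I*√206 ≈ 57.411*I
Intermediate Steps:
V = -3156
√(t(-55) + V) = √(-140 - 3156) = √(-3296) = 4*I*√206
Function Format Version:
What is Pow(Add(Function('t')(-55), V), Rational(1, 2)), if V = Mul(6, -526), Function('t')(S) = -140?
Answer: Mul(4, I, Pow(206, Rational(1, 2))) ≈ Mul(57.411, I)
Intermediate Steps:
V = -3156
Pow(Add(Function('t')(-55), V), Rational(1, 2)) = Pow(Add(-140, -3156), Rational(1, 2)) = Pow(-3296, Rational(1, 2)) = Mul(4, I, Pow(206, Rational(1, 2)))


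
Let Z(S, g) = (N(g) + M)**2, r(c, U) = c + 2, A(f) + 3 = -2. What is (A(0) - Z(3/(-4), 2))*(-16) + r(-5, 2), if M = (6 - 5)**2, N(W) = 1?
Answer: 141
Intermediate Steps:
A(f) = -5 (A(f) = -3 - 2 = -5)
M = 1 (M = 1**2 = 1)
r(c, U) = 2 + c
Z(S, g) = 4 (Z(S, g) = (1 + 1)**2 = 2**2 = 4)
(A(0) - Z(3/(-4), 2))*(-16) + r(-5, 2) = (-5 - 1*4)*(-16) + (2 - 5) = (-5 - 4)*(-16) - 3 = -9*(-16) - 3 = 144 - 3 = 141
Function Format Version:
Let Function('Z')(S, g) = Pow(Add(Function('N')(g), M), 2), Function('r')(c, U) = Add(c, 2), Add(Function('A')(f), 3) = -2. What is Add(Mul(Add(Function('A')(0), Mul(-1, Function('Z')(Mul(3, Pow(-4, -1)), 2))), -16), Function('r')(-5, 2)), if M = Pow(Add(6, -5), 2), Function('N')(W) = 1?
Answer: 141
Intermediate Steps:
Function('A')(f) = -5 (Function('A')(f) = Add(-3, -2) = -5)
M = 1 (M = Pow(1, 2) = 1)
Function('r')(c, U) = Add(2, c)
Function('Z')(S, g) = 4 (Function('Z')(S, g) = Pow(Add(1, 1), 2) = Pow(2, 2) = 4)
Add(Mul(Add(Function('A')(0), Mul(-1, Function('Z')(Mul(3, Pow(-4, -1)), 2))), -16), Function('r')(-5, 2)) = Add(Mul(Add(-5, Mul(-1, 4)), -16), Add(2, -5)) = Add(Mul(Add(-5, -4), -16), -3) = Add(Mul(-9, -16), -3) = Add(144, -3) = 141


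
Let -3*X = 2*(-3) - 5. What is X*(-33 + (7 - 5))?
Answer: -341/3 ≈ -113.67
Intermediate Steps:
X = 11/3 (X = -(2*(-3) - 5)/3 = -(-6 - 5)/3 = -⅓*(-11) = 11/3 ≈ 3.6667)
X*(-33 + (7 - 5)) = 11*(-33 + (7 - 5))/3 = 11*(-33 + 2)/3 = (11/3)*(-31) = -341/3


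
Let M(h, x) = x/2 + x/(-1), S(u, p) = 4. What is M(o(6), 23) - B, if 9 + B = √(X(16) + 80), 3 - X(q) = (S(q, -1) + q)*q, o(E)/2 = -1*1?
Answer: -5/2 - I*√237 ≈ -2.5 - 15.395*I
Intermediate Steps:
o(E) = -2 (o(E) = 2*(-1*1) = 2*(-1) = -2)
M(h, x) = -x/2 (M(h, x) = x*(½) + x*(-1) = x/2 - x = -x/2)
X(q) = 3 - q*(4 + q) (X(q) = 3 - (4 + q)*q = 3 - q*(4 + q))
B = -9 + I*√237 (B = -9 + √((3 - 1*16² - 4*16) + 80) = -9 + √((3 - 1*256 - 64) + 80) = -9 + √((3 - 256 - 64) + 80) = -9 + √(-317 + 80) = -9 + √(-237) = -9 + I*√237 ≈ -9.0 + 15.395*I)
M(o(6), 23) - B = -½*23 - (-9 + I*√237) = -23/2 + (9 - I*√237) = -5/2 - I*√237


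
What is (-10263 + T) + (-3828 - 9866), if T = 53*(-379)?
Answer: -44044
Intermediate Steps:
T = -20087
(-10263 + T) + (-3828 - 9866) = (-10263 - 20087) + (-3828 - 9866) = -30350 - 13694 = -44044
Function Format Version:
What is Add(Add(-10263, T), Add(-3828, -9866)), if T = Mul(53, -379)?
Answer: -44044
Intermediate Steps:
T = -20087
Add(Add(-10263, T), Add(-3828, -9866)) = Add(Add(-10263, -20087), Add(-3828, -9866)) = Add(-30350, -13694) = -44044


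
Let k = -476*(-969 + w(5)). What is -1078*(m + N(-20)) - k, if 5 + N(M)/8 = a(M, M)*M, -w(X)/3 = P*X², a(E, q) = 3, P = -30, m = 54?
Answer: 1112104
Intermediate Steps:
w(X) = 90*X² (w(X) = -(-90)*X² = 90*X²)
N(M) = -40 + 24*M (N(M) = -40 + 8*(3*M) = -40 + 24*M)
k = -609756 (k = -476*(-969 + 90*5²) = -476*(-969 + 90*25) = -476*(-969 + 2250) = -476*1281 = -609756)
-1078*(m + N(-20)) - k = -1078*(54 + (-40 + 24*(-20))) - 1*(-609756) = -1078*(54 + (-40 - 480)) + 609756 = -1078*(54 - 520) + 609756 = -1078*(-466) + 609756 = 502348 + 609756 = 1112104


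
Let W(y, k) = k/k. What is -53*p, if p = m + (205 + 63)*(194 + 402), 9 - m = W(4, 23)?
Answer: -8466008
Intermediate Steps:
W(y, k) = 1
m = 8 (m = 9 - 1*1 = 9 - 1 = 8)
p = 159736 (p = 8 + (205 + 63)*(194 + 402) = 8 + 268*596 = 8 + 159728 = 159736)
-53*p = -53*159736 = -8466008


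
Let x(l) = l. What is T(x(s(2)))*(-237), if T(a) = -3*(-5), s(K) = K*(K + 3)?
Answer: -3555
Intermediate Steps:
s(K) = K*(3 + K)
T(a) = 15
T(x(s(2)))*(-237) = 15*(-237) = -3555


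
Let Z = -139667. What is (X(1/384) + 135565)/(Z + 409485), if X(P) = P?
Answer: 52056961/103610112 ≈ 0.50243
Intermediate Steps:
(X(1/384) + 135565)/(Z + 409485) = (1/384 + 135565)/(-139667 + 409485) = (1/384 + 135565)/269818 = (52056961/384)*(1/269818) = 52056961/103610112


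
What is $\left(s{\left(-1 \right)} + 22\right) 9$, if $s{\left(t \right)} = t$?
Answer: $189$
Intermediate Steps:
$\left(s{\left(-1 \right)} + 22\right) 9 = \left(-1 + 22\right) 9 = 21 \cdot 9 = 189$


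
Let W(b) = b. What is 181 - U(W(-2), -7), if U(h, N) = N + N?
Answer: 195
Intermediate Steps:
U(h, N) = 2*N
181 - U(W(-2), -7) = 181 - 2*(-7) = 181 - 1*(-14) = 181 + 14 = 195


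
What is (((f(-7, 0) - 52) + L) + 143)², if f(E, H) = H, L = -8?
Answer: 6889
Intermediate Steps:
(((f(-7, 0) - 52) + L) + 143)² = (((0 - 52) - 8) + 143)² = ((-52 - 8) + 143)² = (-60 + 143)² = 83² = 6889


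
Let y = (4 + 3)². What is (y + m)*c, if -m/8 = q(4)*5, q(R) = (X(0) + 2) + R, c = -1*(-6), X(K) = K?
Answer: -1146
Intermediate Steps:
c = 6
y = 49 (y = 7² = 49)
q(R) = 2 + R (q(R) = (0 + 2) + R = 2 + R)
m = -240 (m = -8*(2 + 4)*5 = -48*5 = -8*30 = -240)
(y + m)*c = (49 - 240)*6 = -191*6 = -1146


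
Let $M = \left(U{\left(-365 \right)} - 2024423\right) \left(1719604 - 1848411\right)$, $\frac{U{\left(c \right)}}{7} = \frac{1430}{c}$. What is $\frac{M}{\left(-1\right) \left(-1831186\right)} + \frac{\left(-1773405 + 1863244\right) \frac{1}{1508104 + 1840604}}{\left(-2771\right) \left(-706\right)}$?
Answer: $\frac{8907584325588683309545877}{62552661132763050216} \approx 1.424 \cdot 10^{5}$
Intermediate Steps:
$U{\left(c \right)} = \frac{10010}{c}$ ($U{\left(c \right)} = 7 \frac{1430}{c} = \frac{10010}{c}$)
$M = \frac{19035727166967}{73}$ ($M = \left(\frac{10010}{-365} - 2024423\right) \left(1719604 - 1848411\right) = \left(10010 \left(- \frac{1}{365}\right) - 2024423\right) \left(-128807\right) = \left(- \frac{2002}{73} - 2024423\right) \left(-128807\right) = \left(- \frac{147784881}{73}\right) \left(-128807\right) = \frac{19035727166967}{73} \approx 2.6076 \cdot 10^{11}$)
$\frac{M}{\left(-1\right) \left(-1831186\right)} + \frac{\left(-1773405 + 1863244\right) \frac{1}{1508104 + 1840604}}{\left(-2771\right) \left(-706\right)} = \frac{19035727166967}{73 \left(\left(-1\right) \left(-1831186\right)\right)} + \frac{\left(-1773405 + 1863244\right) \frac{1}{1508104 + 1840604}}{\left(-2771\right) \left(-706\right)} = \frac{19035727166967}{73 \cdot 1831186} + \frac{89839 \cdot \frac{1}{3348708}}{1956326} = \frac{19035727166967}{73} \cdot \frac{1}{1831186} + 89839 \cdot \frac{1}{3348708} \cdot \frac{1}{1956326} = \frac{2719389595281}{19096654} + \frac{89839}{3348708} \cdot \frac{1}{1956326} = \frac{2719389595281}{19096654} + \frac{89839}{6551164526808} = \frac{8907584325588683309545877}{62552661132763050216}$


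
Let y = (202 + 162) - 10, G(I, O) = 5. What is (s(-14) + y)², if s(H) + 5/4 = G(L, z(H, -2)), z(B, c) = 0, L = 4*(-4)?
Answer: 2047761/16 ≈ 1.2799e+5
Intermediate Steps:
L = -16
s(H) = 15/4 (s(H) = -5/4 + 5 = 15/4)
y = 354 (y = 364 - 10 = 354)
(s(-14) + y)² = (15/4 + 354)² = (1431/4)² = 2047761/16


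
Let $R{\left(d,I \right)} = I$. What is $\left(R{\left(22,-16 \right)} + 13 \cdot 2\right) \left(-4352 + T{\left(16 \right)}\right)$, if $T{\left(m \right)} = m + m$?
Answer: $-43200$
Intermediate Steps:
$T{\left(m \right)} = 2 m$
$\left(R{\left(22,-16 \right)} + 13 \cdot 2\right) \left(-4352 + T{\left(16 \right)}\right) = \left(-16 + 13 \cdot 2\right) \left(-4352 + 2 \cdot 16\right) = \left(-16 + 26\right) \left(-4352 + 32\right) = 10 \left(-4320\right) = -43200$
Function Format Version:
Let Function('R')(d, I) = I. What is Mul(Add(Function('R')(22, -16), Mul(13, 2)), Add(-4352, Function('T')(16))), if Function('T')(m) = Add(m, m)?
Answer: -43200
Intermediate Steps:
Function('T')(m) = Mul(2, m)
Mul(Add(Function('R')(22, -16), Mul(13, 2)), Add(-4352, Function('T')(16))) = Mul(Add(-16, Mul(13, 2)), Add(-4352, Mul(2, 16))) = Mul(Add(-16, 26), Add(-4352, 32)) = Mul(10, -4320) = -43200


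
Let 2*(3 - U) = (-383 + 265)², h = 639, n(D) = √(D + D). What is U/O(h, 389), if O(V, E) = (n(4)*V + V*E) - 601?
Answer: -862811615/30742927166 + 4446801*√2/30742927166 ≈ -0.027861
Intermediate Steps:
n(D) = √2*√D (n(D) = √(2*D) = √2*√D)
O(V, E) = -601 + E*V + 2*V*√2 (O(V, E) = ((√2*√4)*V + V*E) - 601 = ((√2*2)*V + E*V) - 601 = ((2*√2)*V + E*V) - 601 = (2*V*√2 + E*V) - 601 = (E*V + 2*V*√2) - 601 = -601 + E*V + 2*V*√2)
U = -6959 (U = 3 - (-383 + 265)²/2 = 3 - ½*(-118)² = 3 - ½*13924 = 3 - 6962 = -6959)
U/O(h, 389) = -6959/(-601 + 389*639 + 2*639*√2) = -6959/(-601 + 248571 + 1278*√2) = -6959/(247970 + 1278*√2)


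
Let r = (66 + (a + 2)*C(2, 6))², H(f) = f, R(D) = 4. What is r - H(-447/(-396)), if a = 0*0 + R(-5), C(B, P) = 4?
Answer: 1069051/132 ≈ 8098.9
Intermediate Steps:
a = 4 (a = 0*0 + 4 = 0 + 4 = 4)
r = 8100 (r = (66 + (4 + 2)*4)² = (66 + 6*4)² = (66 + 24)² = 90² = 8100)
r - H(-447/(-396)) = 8100 - (-447)/(-396) = 8100 - (-447)*(-1)/396 = 8100 - 1*149/132 = 8100 - 149/132 = 1069051/132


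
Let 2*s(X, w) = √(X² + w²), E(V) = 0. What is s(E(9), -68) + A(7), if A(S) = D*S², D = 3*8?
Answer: 1210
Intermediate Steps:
D = 24
s(X, w) = √(X² + w²)/2
A(S) = 24*S²
s(E(9), -68) + A(7) = √(0² + (-68)²)/2 + 24*7² = √(0 + 4624)/2 + 24*49 = √4624/2 + 1176 = (½)*68 + 1176 = 34 + 1176 = 1210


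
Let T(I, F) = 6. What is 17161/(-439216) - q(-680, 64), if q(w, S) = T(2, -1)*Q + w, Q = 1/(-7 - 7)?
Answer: 2091865681/3074512 ≈ 680.39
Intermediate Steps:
Q = -1/14 (Q = 1/(-14) = -1/14 ≈ -0.071429)
q(w, S) = -3/7 + w (q(w, S) = 6*(-1/14) + w = -3/7 + w)
17161/(-439216) - q(-680, 64) = 17161/(-439216) - (-3/7 - 680) = 17161*(-1/439216) - 1*(-4763/7) = -17161/439216 + 4763/7 = 2091865681/3074512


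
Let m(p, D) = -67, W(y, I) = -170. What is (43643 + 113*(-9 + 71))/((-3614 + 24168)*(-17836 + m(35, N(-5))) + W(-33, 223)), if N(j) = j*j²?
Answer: -50649/367978432 ≈ -0.00013764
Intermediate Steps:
N(j) = j³
(43643 + 113*(-9 + 71))/((-3614 + 24168)*(-17836 + m(35, N(-5))) + W(-33, 223)) = (43643 + 113*(-9 + 71))/((-3614 + 24168)*(-17836 - 67) - 170) = (43643 + 113*62)/(20554*(-17903) - 170) = (43643 + 7006)/(-367978262 - 170) = 50649/(-367978432) = 50649*(-1/367978432) = -50649/367978432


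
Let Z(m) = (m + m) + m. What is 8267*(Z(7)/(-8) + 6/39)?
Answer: -2124619/104 ≈ -20429.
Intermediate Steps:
Z(m) = 3*m (Z(m) = 2*m + m = 3*m)
8267*(Z(7)/(-8) + 6/39) = 8267*((3*7)/(-8) + 6/39) = 8267*(21*(-⅛) + 6*(1/39)) = 8267*(-21/8 + 2/13) = 8267*(-257/104) = -2124619/104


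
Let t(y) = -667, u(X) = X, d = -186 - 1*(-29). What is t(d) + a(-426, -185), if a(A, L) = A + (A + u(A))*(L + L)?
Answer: 314147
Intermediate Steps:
d = -157 (d = -186 + 29 = -157)
a(A, L) = A + 4*A*L (a(A, L) = A + (A + A)*(L + L) = A + (2*A)*(2*L) = A + 4*A*L)
t(d) + a(-426, -185) = -667 - 426*(1 + 4*(-185)) = -667 - 426*(1 - 740) = -667 - 426*(-739) = -667 + 314814 = 314147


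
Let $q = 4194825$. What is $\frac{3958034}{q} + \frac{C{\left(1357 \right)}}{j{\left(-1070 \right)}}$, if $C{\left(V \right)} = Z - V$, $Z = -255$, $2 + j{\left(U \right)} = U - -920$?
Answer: $\frac{1840919767}{159403350} \approx 11.549$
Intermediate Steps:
$j{\left(U \right)} = 918 + U$ ($j{\left(U \right)} = -2 + \left(U - -920\right) = -2 + \left(U + 920\right) = -2 + \left(920 + U\right) = 918 + U$)
$C{\left(V \right)} = -255 - V$
$\frac{3958034}{q} + \frac{C{\left(1357 \right)}}{j{\left(-1070 \right)}} = \frac{3958034}{4194825} + \frac{-255 - 1357}{918 - 1070} = 3958034 \cdot \frac{1}{4194825} + \frac{-255 - 1357}{-152} = \frac{3958034}{4194825} - - \frac{403}{38} = \frac{3958034}{4194825} + \frac{403}{38} = \frac{1840919767}{159403350}$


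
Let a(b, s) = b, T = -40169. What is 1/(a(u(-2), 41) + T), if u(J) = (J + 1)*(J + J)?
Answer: -1/40165 ≈ -2.4897e-5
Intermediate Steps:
u(J) = 2*J*(1 + J) (u(J) = (1 + J)*(2*J) = 2*J*(1 + J))
1/(a(u(-2), 41) + T) = 1/(2*(-2)*(1 - 2) - 40169) = 1/(2*(-2)*(-1) - 40169) = 1/(4 - 40169) = 1/(-40165) = -1/40165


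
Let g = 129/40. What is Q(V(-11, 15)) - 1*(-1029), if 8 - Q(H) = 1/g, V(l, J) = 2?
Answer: 133733/129 ≈ 1036.7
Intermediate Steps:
g = 129/40 (g = 129*(1/40) = 129/40 ≈ 3.2250)
Q(H) = 992/129 (Q(H) = 8 - 1/129/40 = 8 - 1*40/129 = 8 - 40/129 = 992/129)
Q(V(-11, 15)) - 1*(-1029) = 992/129 - 1*(-1029) = 992/129 + 1029 = 133733/129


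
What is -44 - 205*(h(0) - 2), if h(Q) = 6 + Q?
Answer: -864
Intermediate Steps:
-44 - 205*(h(0) - 2) = -44 - 205*((6 + 0) - 2) = -44 - 205*(6 - 2) = -44 - 205*4 = -44 - 41*20 = -44 - 820 = -864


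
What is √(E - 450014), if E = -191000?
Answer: I*√641014 ≈ 800.63*I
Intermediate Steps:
√(E - 450014) = √(-191000 - 450014) = √(-641014) = I*√641014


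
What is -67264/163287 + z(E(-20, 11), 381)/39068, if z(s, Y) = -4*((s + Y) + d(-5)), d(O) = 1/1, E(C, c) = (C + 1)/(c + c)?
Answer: -15822446231/35086130838 ≈ -0.45096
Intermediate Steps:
E(C, c) = (1 + C)/(2*c) (E(C, c) = (1 + C)/((2*c)) = (1 + C)*(1/(2*c)) = (1 + C)/(2*c))
d(O) = 1 (d(O) = 1*1 = 1)
z(s, Y) = -4 - 4*Y - 4*s (z(s, Y) = -4*((s + Y) + 1) = -4*((Y + s) + 1) = -4*(1 + Y + s) = -4 - 4*Y - 4*s)
-67264/163287 + z(E(-20, 11), 381)/39068 = -67264/163287 + (-4 - 4*381 - 2*(1 - 20)/11)/39068 = -67264*1/163287 + (-4 - 1524 - 2*(-19)/11)*(1/39068) = -67264/163287 + (-4 - 1524 - 4*(-19/22))*(1/39068) = -67264/163287 + (-4 - 1524 + 38/11)*(1/39068) = -67264/163287 - 16770/11*1/39068 = -67264/163287 - 8385/214874 = -15822446231/35086130838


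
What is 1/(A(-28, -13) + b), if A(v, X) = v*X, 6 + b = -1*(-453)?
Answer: 1/811 ≈ 0.0012330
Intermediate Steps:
b = 447 (b = -6 - 1*(-453) = -6 + 453 = 447)
A(v, X) = X*v
1/(A(-28, -13) + b) = 1/(-13*(-28) + 447) = 1/(364 + 447) = 1/811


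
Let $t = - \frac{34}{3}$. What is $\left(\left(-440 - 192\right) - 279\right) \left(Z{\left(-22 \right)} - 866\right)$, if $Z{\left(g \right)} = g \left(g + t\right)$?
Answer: $\frac{362578}{3} \approx 1.2086 \cdot 10^{5}$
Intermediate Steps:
$t = - \frac{34}{3}$ ($t = \left(-34\right) \frac{1}{3} = - \frac{34}{3} \approx -11.333$)
$Z{\left(g \right)} = g \left(- \frac{34}{3} + g\right)$ ($Z{\left(g \right)} = g \left(g - \frac{34}{3}\right) = g \left(- \frac{34}{3} + g\right)$)
$\left(\left(-440 - 192\right) - 279\right) \left(Z{\left(-22 \right)} - 866\right) = \left(\left(-440 - 192\right) - 279\right) \left(\frac{1}{3} \left(-22\right) \left(-34 + 3 \left(-22\right)\right) - 866\right) = \left(-632 - 279\right) \left(\frac{1}{3} \left(-22\right) \left(-34 - 66\right) - 866\right) = - 911 \left(\frac{1}{3} \left(-22\right) \left(-100\right) - 866\right) = - 911 \left(\frac{2200}{3} - 866\right) = \left(-911\right) \left(- \frac{398}{3}\right) = \frac{362578}{3}$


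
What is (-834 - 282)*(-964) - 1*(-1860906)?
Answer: 2936730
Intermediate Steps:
(-834 - 282)*(-964) - 1*(-1860906) = -1116*(-964) + 1860906 = 1075824 + 1860906 = 2936730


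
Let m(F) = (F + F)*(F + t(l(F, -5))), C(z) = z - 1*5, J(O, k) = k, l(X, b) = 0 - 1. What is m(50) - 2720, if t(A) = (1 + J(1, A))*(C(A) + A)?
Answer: 2280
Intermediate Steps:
l(X, b) = -1
C(z) = -5 + z (C(z) = z - 5 = -5 + z)
t(A) = (1 + A)*(-5 + 2*A) (t(A) = (1 + A)*((-5 + A) + A) = (1 + A)*(-5 + 2*A))
m(F) = 2*F² (m(F) = (F + F)*(F + (-5 - 3*(-1) + 2*(-1)²)) = (2*F)*(F + (-5 + 3 + 2*1)) = (2*F)*(F + (-5 + 3 + 2)) = (2*F)*(F + 0) = (2*F)*F = 2*F²)
m(50) - 2720 = 2*50² - 2720 = 2*2500 - 2720 = 5000 - 2720 = 2280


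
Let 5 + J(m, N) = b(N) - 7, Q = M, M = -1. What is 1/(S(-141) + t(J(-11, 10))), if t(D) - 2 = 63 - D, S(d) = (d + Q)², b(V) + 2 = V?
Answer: 1/20233 ≈ 4.9424e-5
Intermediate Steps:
b(V) = -2 + V
Q = -1
J(m, N) = -14 + N (J(m, N) = -5 + ((-2 + N) - 7) = -5 + (-9 + N) = -14 + N)
S(d) = (-1 + d)² (S(d) = (d - 1)² = (-1 + d)²)
t(D) = 65 - D (t(D) = 2 + (63 - D) = 65 - D)
1/(S(-141) + t(J(-11, 10))) = 1/((-1 - 141)² + (65 - (-14 + 10))) = 1/((-142)² + (65 - 1*(-4))) = 1/(20164 + (65 + 4)) = 1/(20164 + 69) = 1/20233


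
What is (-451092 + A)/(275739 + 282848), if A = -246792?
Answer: -697884/558587 ≈ -1.2494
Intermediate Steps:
(-451092 + A)/(275739 + 282848) = (-451092 - 246792)/(275739 + 282848) = -697884/558587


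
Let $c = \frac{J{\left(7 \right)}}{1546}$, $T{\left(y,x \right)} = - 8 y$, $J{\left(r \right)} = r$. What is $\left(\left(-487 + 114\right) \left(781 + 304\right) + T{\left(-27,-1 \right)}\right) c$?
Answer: $- \frac{2831423}{1546} \approx -1831.5$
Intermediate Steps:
$c = \frac{7}{1546} \approx 0.0045278$
$\left(\left(-487 + 114\right) \left(781 + 304\right) + T{\left(-27,-1 \right)}\right) c = \left(\left(-487 + 114\right) \left(781 + 304\right) - -216\right) \frac{7}{1546} = \left(\left(-373\right) 1085 + 216\right) \frac{7}{1546} = \left(-404705 + 216\right) \frac{7}{1546} = \left(-404489\right) \frac{7}{1546} = - \frac{2831423}{1546}$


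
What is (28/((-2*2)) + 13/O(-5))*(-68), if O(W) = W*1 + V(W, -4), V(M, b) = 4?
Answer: 1360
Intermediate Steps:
O(W) = 4 + W (O(W) = W*1 + 4 = W + 4 = 4 + W)
(28/((-2*2)) + 13/O(-5))*(-68) = (28/((-2*2)) + 13/(4 - 5))*(-68) = (28/(-4) + 13/(-1))*(-68) = (28*(-¼) + 13*(-1))*(-68) = (-7 - 13)*(-68) = -20*(-68) = 1360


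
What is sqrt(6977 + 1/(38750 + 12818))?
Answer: sqrt(1159602966951)/12892 ≈ 83.528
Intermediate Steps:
sqrt(6977 + 1/(38750 + 12818)) = sqrt(6977 + 1/51568) = sqrt(359789937/51568) = sqrt(1159602966951)/12892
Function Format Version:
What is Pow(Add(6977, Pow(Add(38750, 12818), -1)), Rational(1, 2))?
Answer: Mul(Rational(1, 12892), Pow(1159602966951, Rational(1, 2))) ≈ 83.528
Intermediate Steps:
Pow(Add(6977, Pow(Add(38750, 12818), -1)), Rational(1, 2)) = Pow(Add(6977, Pow(51568, -1)), Rational(1, 2)) = Pow(Add(6977, Rational(1, 51568)), Rational(1, 2)) = Pow(Rational(359789937, 51568), Rational(1, 2)) = Mul(Rational(1, 12892), Pow(1159602966951, Rational(1, 2)))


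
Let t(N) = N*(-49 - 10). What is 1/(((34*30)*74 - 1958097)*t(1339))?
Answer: 1/148728625617 ≈ 6.7237e-12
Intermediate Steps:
t(N) = -59*N (t(N) = N*(-59) = -59*N)
1/(((34*30)*74 - 1958097)*t(1339)) = 1/(((34*30)*74 - 1958097)*((-59*1339))) = 1/((1020*74 - 1958097)*(-79001)) = -1/79001/(75480 - 1958097) = -1/79001/(-1882617) = -1/1882617*(-1/79001) = 1/148728625617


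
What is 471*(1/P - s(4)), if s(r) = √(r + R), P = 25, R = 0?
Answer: -23079/25 ≈ -923.16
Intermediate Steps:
s(r) = √r (s(r) = √(r + 0) = √r)
471*(1/P - s(4)) = 471*(1/25 - √4) = 471*(1/25 - 1*2) = 471*(1/25 - 2) = 471*(-49/25) = -23079/25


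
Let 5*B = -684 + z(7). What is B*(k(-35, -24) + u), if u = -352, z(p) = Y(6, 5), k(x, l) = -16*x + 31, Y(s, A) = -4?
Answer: -164432/5 ≈ -32886.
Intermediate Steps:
k(x, l) = 31 - 16*x
z(p) = -4
B = -688/5 (B = (-684 - 4)/5 = (⅕)*(-688) = -688/5 ≈ -137.60)
B*(k(-35, -24) + u) = -688*((31 - 16*(-35)) - 352)/5 = -688*((31 + 560) - 352)/5 = -688*(591 - 352)/5 = -688/5*239 = -164432/5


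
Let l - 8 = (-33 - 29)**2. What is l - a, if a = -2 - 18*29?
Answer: 4376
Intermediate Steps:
l = 3852 (l = 8 + (-33 - 29)**2 = 8 + (-62)**2 = 8 + 3844 = 3852)
a = -524 (a = -2 - 522 = -524)
l - a = 3852 - 1*(-524) = 3852 + 524 = 4376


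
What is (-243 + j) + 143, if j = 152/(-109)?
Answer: -11052/109 ≈ -101.39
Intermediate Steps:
j = -152/109 (j = 152*(-1/109) = -152/109 ≈ -1.3945)
(-243 + j) + 143 = (-243 - 152/109) + 143 = -26639/109 + 143 = -11052/109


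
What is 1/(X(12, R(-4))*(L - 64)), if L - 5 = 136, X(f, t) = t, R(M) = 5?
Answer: 1/385 ≈ 0.0025974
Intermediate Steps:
L = 141 (L = 5 + 136 = 141)
1/(X(12, R(-4))*(L - 64)) = 1/(5*(141 - 64)) = 1/(5*77) = 1/385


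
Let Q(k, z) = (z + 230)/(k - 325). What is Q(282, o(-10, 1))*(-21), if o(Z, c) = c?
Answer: 4851/43 ≈ 112.81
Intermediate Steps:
Q(k, z) = (230 + z)/(-325 + k)
Q(282, o(-10, 1))*(-21) = ((230 + 1)/(-325 + 282))*(-21) = (231/(-43))*(-21) = -1/43*231*(-21) = -231/43*(-21) = 4851/43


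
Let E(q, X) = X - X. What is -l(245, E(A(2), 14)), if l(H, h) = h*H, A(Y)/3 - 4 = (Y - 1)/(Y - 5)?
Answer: 0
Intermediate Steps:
A(Y) = 12 + 3*(-1 + Y)/(-5 + Y) (A(Y) = 12 + 3*((Y - 1)/(Y - 5)) = 12 + 3*((-1 + Y)/(-5 + Y)) = 12 + 3*(-1 + Y)/(-5 + Y))
E(q, X) = 0
l(H, h) = H*h
-l(245, E(A(2), 14)) = -245*0 = -1*0 = 0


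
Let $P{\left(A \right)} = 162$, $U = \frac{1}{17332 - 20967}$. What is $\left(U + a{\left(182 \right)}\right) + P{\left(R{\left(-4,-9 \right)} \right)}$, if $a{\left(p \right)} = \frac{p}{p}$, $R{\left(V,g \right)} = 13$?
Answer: $\frac{592504}{3635} \approx 163.0$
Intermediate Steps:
$U = - \frac{1}{3635}$ ($U = \frac{1}{-3635} = - \frac{1}{3635} \approx -0.0002751$)
$a{\left(p \right)} = 1$
$\left(U + a{\left(182 \right)}\right) + P{\left(R{\left(-4,-9 \right)} \right)} = \left(- \frac{1}{3635} + 1\right) + 162 = \frac{3634}{3635} + 162 = \frac{592504}{3635}$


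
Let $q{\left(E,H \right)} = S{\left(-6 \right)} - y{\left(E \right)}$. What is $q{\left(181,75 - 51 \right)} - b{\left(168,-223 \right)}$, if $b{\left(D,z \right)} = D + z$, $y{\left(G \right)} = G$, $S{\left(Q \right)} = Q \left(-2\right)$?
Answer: $-114$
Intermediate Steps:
$S{\left(Q \right)} = - 2 Q$
$q{\left(E,H \right)} = 12 - E$ ($q{\left(E,H \right)} = \left(-2\right) \left(-6\right) - E = 12 - E$)
$q{\left(181,75 - 51 \right)} - b{\left(168,-223 \right)} = \left(12 - 181\right) - \left(168 - 223\right) = \left(12 - 181\right) - -55 = -169 + 55 = -114$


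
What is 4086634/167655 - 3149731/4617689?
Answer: 18342736718021/774178649295 ≈ 23.693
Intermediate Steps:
4086634/167655 - 3149731/4617689 = 18342736718021/774178649295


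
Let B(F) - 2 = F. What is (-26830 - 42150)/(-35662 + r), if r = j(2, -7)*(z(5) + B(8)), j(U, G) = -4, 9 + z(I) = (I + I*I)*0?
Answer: 34490/17833 ≈ 1.9341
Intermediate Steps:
z(I) = -9 (z(I) = -9 + (I + I*I)*0 = -9 + (I + I²)*0 = -9 + 0 = -9)
B(F) = 2 + F
r = -4 (r = -4*(-9 + (2 + 8)) = -4*(-9 + 10) = -4*1 = -4)
(-26830 - 42150)/(-35662 + r) = (-26830 - 42150)/(-35662 - 4) = -68980/(-35666) = -68980*(-1/35666) = 34490/17833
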